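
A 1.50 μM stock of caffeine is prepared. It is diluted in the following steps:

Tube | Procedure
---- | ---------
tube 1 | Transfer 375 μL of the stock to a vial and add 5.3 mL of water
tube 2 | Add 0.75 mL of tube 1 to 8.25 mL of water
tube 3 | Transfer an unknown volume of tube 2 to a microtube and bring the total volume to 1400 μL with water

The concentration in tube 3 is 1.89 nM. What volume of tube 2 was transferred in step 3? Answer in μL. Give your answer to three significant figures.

Step 1: 375 μL + 5.3 mL = 5675 μL total → factor 5675/375 = 15.133
Step 2: 0.75 mL + 8.25 mL = 9 mL total → factor 9/0.75 = 12
Step 3: v brought to 1400 μL → factor = 1400 μL/v
Product of known-step factors = 181.6
Overall factor = 1.50 μM / (1.89 nM) = 793.65
Step-3 factor = 793.65 / 181.6 = 4.3703
v = 1400 μL / 4.3703 = 320 μL

320 μL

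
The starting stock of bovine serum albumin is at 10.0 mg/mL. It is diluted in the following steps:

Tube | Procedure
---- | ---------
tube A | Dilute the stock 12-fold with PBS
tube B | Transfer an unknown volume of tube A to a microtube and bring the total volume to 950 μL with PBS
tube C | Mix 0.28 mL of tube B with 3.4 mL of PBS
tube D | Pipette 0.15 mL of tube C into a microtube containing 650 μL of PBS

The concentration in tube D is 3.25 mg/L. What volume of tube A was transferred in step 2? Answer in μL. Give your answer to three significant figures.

Step 1: 12-fold → factor 12
Step 2: v brought to 950 μL → factor = 950 μL/v
Step 3: 0.28 mL + 3.4 mL = 3.68 mL total → factor 3.68/0.28 = 13.143
Step 4: 0.15 mL + 650 μL = 0.8 mL total → factor 0.8/0.15 = 5.3333
Product of known-step factors = 841.14
Overall factor = 10.0 mg/mL / (3.25 mg/L) = 3076.9
Step-2 factor = 3076.9 / 841.14 = 3.658
v = 950 μL / 3.658 = 260 μL

260 μL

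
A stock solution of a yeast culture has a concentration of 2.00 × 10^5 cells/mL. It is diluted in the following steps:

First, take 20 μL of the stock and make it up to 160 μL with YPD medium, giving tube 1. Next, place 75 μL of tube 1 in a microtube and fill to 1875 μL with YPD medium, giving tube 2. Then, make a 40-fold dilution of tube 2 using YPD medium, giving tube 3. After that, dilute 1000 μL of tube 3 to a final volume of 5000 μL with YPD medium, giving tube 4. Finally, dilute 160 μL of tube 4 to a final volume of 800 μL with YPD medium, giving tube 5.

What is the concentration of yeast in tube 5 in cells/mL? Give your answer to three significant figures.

Step 1: 20 μL brought to 160 μL → factor 160/20 = 8
Step 2: 75 μL brought to 1875 μL → factor 1875/75 = 25
Step 3: 40-fold → factor 40
Step 4: 1000 μL brought to 5000 μL → factor 5000/1000 = 5
Step 5: 160 μL brought to 800 μL → factor 800/160 = 5
Overall dilution factor = 8 × 25 × 40 × 5 × 5 = 2 × 10^5
Final = 2.00 × 10^5 cells/mL / 2 × 10^5 = 1.00 cells/mL

1.00 cells/mL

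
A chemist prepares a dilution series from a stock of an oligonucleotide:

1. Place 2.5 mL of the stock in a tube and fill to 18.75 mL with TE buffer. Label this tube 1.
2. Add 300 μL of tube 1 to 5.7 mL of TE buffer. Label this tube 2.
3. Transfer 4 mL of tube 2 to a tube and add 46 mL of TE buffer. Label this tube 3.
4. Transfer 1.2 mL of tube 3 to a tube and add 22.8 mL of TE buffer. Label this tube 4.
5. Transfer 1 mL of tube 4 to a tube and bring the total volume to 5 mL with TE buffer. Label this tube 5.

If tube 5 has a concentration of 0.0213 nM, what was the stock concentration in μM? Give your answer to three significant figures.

Step 1: 2.5 mL brought to 18.75 mL → factor 18.75/2.5 = 7.5
Step 2: 300 μL + 5.7 mL = 6000 μL total → factor 6000/300 = 20
Step 3: 4 mL + 46 mL = 50 mL total → factor 50/4 = 12.5
Step 4: 1.2 mL + 22.8 mL = 24 mL total → factor 24/1.2 = 20
Step 5: 1 mL brought to 5 mL → factor 5/1 = 5
Overall dilution factor = 7.5 × 20 × 12.5 × 20 × 5 = 1.875 × 10^5
Stock = 0.0213 nM × 1.875 × 10^5 = 3994 nM = 3.99 μM

3.99 μM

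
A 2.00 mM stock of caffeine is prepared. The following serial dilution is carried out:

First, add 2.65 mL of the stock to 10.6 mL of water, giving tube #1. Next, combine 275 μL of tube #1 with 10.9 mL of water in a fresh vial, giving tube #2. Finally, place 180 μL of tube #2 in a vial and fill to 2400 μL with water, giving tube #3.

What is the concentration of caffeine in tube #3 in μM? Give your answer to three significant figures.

Step 1: 2.65 mL + 10.6 mL = 13.25 mL total → factor 13.25/2.65 = 5
Step 2: 275 μL + 10.9 mL = 11175 μL total → factor 11175/275 = 40.636
Step 3: 180 μL brought to 2400 μL → factor 2400/180 = 13.333
Overall dilution factor = 5 × 40.636 × 13.333 = 2709.1
Final = 2.00 mM / 2709.1 = 0.0007383 mM = 0.738 μM

0.738 μM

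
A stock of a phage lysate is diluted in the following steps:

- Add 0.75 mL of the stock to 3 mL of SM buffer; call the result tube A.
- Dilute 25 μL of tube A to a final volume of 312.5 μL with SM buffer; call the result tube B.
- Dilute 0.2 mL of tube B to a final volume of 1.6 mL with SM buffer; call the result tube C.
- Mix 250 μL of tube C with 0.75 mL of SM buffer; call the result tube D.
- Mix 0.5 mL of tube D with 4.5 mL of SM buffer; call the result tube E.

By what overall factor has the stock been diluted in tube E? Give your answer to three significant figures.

Step 1: 0.75 mL + 3 mL = 3.75 mL total → factor 3.75/0.75 = 5
Step 2: 25 μL brought to 312.5 μL → factor 312.5/25 = 12.5
Step 3: 0.2 mL brought to 1.6 mL → factor 1.6/0.2 = 8
Step 4: 250 μL + 0.75 mL = 1000 μL total → factor 1000/250 = 4
Step 5: 0.5 mL + 4.5 mL = 5 mL total → factor 5/0.5 = 10
Overall dilution factor = 5 × 12.5 × 8 × 4 × 10 = 20000

2.00 × 10^4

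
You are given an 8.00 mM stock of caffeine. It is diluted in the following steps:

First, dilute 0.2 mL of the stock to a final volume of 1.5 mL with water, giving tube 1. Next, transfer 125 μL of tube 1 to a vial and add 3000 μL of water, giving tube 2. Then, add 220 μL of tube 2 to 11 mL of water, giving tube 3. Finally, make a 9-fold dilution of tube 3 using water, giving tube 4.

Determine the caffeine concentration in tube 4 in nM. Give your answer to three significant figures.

93.0 nM

Step 1: 0.2 mL brought to 1.5 mL → factor 1.5/0.2 = 7.5
Step 2: 125 μL + 3000 μL = 3125 μL total → factor 3125/125 = 25
Step 3: 220 μL + 11 mL = 11220 μL total → factor 11220/220 = 51
Step 4: 9-fold → factor 9
Overall dilution factor = 7.5 × 25 × 51 × 9 = 86062
Final = 8.00 mM / 86062 = 9.296 × 10^-5 mM = 93.0 nM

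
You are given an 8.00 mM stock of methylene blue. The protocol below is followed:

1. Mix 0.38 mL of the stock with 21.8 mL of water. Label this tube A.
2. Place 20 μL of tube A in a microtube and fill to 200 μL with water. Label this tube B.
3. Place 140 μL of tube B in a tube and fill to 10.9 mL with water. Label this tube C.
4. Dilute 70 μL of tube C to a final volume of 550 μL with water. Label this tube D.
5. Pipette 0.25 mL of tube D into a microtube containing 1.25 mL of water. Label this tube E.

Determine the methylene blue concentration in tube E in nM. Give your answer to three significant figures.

Step 1: 0.38 mL + 21.8 mL = 22.18 mL total → factor 22.18/0.38 = 58.368
Step 2: 20 μL brought to 200 μL → factor 200/20 = 10
Step 3: 140 μL brought to 10.9 mL → factor 10900/140 = 77.857
Step 4: 70 μL brought to 550 μL → factor 550/70 = 7.8571
Step 5: 0.25 mL + 1.25 mL = 1.5 mL total → factor 1.5/0.25 = 6
Overall dilution factor = 58.368 × 10 × 77.857 × 7.8571 × 6 = 2.1424 × 10^6
Final = 8.00 mM / 2.1424 × 10^6 = 3.734 × 10^-6 mM = 3.73 nM

3.73 nM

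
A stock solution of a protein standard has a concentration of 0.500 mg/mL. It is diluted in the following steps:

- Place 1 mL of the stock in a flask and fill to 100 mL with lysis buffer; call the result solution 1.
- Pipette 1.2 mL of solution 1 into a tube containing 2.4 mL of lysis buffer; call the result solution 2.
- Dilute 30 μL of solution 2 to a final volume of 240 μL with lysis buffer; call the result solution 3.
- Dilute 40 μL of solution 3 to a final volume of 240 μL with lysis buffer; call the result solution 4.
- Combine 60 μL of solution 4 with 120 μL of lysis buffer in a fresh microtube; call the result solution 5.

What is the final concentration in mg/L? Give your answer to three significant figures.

0.0116 mg/L

Step 1: 1 mL brought to 100 mL → factor 100/1 = 100
Step 2: 1.2 mL + 2.4 mL = 3.6 mL total → factor 3.6/1.2 = 3
Step 3: 30 μL brought to 240 μL → factor 240/30 = 8
Step 4: 40 μL brought to 240 μL → factor 240/40 = 6
Step 5: 60 μL + 120 μL = 180 μL total → factor 180/60 = 3
Overall dilution factor = 100 × 3 × 8 × 6 × 3 = 43200
Final = 0.500 mg/mL / 43200 = 1.157 × 10^-5 mg/mL = 0.0116 mg/L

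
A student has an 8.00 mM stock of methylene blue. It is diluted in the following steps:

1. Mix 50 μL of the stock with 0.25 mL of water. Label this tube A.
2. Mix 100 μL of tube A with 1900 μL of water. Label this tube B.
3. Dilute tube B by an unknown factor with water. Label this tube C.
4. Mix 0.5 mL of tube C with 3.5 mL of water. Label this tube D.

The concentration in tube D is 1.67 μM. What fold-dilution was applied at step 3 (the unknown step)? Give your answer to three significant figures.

Step 1: 50 μL + 0.25 mL = 300 μL total → factor 300/50 = 6
Step 2: 100 μL + 1900 μL = 2000 μL total → factor 2000/100 = 20
Step 3: unknown factor x
Step 4: 0.5 mL + 3.5 mL = 4 mL total → factor 4/0.5 = 8
Product of known-step factors = 960
Overall factor = 8.00 mM / (1.67 μM) = 4790.4
x = 4790.4 / 960 = 4.99

4.99-fold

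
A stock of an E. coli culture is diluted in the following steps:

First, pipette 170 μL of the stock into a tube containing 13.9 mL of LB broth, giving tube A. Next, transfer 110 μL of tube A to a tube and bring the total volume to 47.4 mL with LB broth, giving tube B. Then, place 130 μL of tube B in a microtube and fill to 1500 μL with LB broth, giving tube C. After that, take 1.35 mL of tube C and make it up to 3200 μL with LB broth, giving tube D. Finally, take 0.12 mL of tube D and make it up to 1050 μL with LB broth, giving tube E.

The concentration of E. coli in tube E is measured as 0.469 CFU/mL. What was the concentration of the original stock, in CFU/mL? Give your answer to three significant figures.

Step 1: 170 μL + 13.9 mL = 14070 μL total → factor 14070/170 = 82.765
Step 2: 110 μL brought to 47.4 mL → factor 47400/110 = 430.91
Step 3: 130 μL brought to 1500 μL → factor 1500/130 = 11.538
Step 4: 1.35 mL brought to 3200 μL → factor 3.2/1.35 = 2.3704
Step 5: 0.12 mL brought to 1050 μL → factor 1.05/0.12 = 8.75
Overall dilution factor = 82.765 × 430.91 × 11.538 × 2.3704 × 8.75 = 8.535 × 10^6
Stock = 0.469 CFU/mL × 8.535 × 10^6 = 4.00 × 10^6 CFU/mL

4.00 × 10^6 CFU/mL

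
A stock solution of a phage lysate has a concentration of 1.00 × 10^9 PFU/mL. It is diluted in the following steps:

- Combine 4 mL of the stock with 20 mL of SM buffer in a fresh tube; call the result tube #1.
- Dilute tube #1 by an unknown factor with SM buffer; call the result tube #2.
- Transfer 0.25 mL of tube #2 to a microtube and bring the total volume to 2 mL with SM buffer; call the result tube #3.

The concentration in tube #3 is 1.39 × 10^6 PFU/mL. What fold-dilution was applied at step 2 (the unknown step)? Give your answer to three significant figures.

Step 1: 4 mL + 20 mL = 24 mL total → factor 24/4 = 6
Step 2: unknown factor x
Step 3: 0.25 mL brought to 2 mL → factor 2/0.25 = 8
Product of known-step factors = 48
Overall factor = 1.00 × 10^9 PFU/mL / (1.39 × 10^6 PFU/mL) = 719.42
x = 719.42 / 48 = 15.0

15.0-fold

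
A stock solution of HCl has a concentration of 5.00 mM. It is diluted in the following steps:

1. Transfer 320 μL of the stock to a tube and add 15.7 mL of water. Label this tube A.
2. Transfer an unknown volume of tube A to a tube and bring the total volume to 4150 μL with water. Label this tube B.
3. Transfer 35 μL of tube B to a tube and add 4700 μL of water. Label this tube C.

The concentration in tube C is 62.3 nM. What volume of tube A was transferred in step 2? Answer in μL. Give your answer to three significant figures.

350 μL

Step 1: 320 μL + 15.7 mL = 16020 μL total → factor 16020/320 = 50.062
Step 2: v brought to 4150 μL → factor = 4150 μL/v
Step 3: 35 μL + 4700 μL = 4735 μL total → factor 4735/35 = 135.29
Product of known-step factors = 6772.7
Overall factor = 5.00 mM / (62.3 nM) = 80257
Step-2 factor = 80257 / 6772.7 = 11.85
v = 4150 μL / 11.85 = 350 μL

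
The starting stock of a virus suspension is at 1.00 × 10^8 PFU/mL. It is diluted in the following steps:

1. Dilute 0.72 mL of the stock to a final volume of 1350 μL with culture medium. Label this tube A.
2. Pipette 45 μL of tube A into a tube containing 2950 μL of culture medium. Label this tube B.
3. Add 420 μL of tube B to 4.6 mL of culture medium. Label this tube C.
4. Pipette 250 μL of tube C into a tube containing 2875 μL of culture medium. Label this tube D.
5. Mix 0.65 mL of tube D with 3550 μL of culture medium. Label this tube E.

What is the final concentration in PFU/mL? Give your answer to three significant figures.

830 PFU/mL

Step 1: 0.72 mL brought to 1350 μL → factor 1.35/0.72 = 1.875
Step 2: 45 μL + 2950 μL = 2995 μL total → factor 2995/45 = 66.556
Step 3: 420 μL + 4.6 mL = 5020 μL total → factor 5020/420 = 11.952
Step 4: 250 μL + 2875 μL = 3125 μL total → factor 3125/250 = 12.5
Step 5: 0.65 mL + 3550 μL = 4.2 mL total → factor 4.2/0.65 = 6.4615
Overall dilution factor = 1.875 × 66.556 × 11.952 × 12.5 × 6.4615 = 1.2047 × 10^5
Final = 1.00 × 10^8 PFU/mL / 1.2047 × 10^5 = 830 PFU/mL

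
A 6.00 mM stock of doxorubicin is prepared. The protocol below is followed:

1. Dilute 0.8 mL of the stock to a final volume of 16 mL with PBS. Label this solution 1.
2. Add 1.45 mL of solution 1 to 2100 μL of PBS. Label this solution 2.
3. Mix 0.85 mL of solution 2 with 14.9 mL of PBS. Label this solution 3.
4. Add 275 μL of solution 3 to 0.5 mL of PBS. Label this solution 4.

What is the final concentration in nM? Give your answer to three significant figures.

2.35 × 10^3 nM

Step 1: 0.8 mL brought to 16 mL → factor 16/0.8 = 20
Step 2: 1.45 mL + 2100 μL = 3.55 mL total → factor 3.55/1.45 = 2.4483
Step 3: 0.85 mL + 14.9 mL = 15.75 mL total → factor 15.75/0.85 = 18.529
Step 4: 275 μL + 0.5 mL = 775 μL total → factor 775/275 = 2.8182
Overall dilution factor = 20 × 2.4483 × 18.529 × 2.8182 = 2556.9
Final = 6.00 mM / 2556.9 = 0.002347 mM = 2.35 × 10^3 nM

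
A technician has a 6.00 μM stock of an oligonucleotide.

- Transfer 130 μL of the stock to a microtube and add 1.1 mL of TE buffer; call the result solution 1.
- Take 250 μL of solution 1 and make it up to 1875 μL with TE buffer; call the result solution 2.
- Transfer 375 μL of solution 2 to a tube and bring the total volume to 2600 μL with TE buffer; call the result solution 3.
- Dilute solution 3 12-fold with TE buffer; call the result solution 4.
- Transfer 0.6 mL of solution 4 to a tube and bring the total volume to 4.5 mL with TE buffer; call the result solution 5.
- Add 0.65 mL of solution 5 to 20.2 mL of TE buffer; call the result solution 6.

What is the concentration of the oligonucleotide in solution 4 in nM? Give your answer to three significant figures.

Step 1: 130 μL + 1.1 mL = 1230 μL total → factor 1230/130 = 9.4615
Step 2: 250 μL brought to 1875 μL → factor 1875/250 = 7.5
Step 3: 375 μL brought to 2600 μL → factor 2600/375 = 6.9333
Step 4: 12-fold → factor 12
Dilution factor through solution 4 = 9.4615 × 7.5 × 6.9333 × 12 = 5904
[solution 4] = 6.00 μM / 5904 = 0.001016 μM = 1.02 nM

1.02 nM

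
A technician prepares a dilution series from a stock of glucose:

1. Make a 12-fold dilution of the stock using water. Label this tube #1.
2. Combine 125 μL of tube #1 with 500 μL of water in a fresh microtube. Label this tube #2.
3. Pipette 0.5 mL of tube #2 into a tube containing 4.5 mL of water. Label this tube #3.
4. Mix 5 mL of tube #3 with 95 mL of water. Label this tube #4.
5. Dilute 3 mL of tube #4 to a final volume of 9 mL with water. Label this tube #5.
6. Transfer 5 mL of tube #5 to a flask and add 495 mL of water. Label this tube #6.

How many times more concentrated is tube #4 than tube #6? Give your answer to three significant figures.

Step 1: 12-fold → factor 12
Step 2: 125 μL + 500 μL = 625 μL total → factor 625/125 = 5
Step 3: 0.5 mL + 4.5 mL = 5 mL total → factor 5/0.5 = 10
Step 4: 5 mL + 95 mL = 100 mL total → factor 100/5 = 20
Step 5: 3 mL brought to 9 mL → factor 9/3 = 3
Step 6: 5 mL + 495 mL = 500 mL total → factor 500/5 = 100
Dilution factor to tube #4 = 12000; to tube #6 = 3.6 × 10^6
[tube #4]/[tube #6] = (factor to tube #6)/(factor to tube #4) = 3.6 × 10^6/12000 = 300

300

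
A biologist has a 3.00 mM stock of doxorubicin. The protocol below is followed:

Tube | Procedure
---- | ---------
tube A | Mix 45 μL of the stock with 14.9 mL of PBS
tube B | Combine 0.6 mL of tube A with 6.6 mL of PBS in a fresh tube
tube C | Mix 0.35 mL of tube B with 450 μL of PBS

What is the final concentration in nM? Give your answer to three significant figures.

Step 1: 45 μL + 14.9 mL = 14945 μL total → factor 14945/45 = 332.11
Step 2: 0.6 mL + 6.6 mL = 7.2 mL total → factor 7.2/0.6 = 12
Step 3: 0.35 mL + 450 μL = 0.8 mL total → factor 0.8/0.35 = 2.2857
Overall dilution factor = 332.11 × 12 × 2.2857 = 9109.3
Final = 3.00 mM / 9109.3 = 0.0003293 mM = 329 nM

329 nM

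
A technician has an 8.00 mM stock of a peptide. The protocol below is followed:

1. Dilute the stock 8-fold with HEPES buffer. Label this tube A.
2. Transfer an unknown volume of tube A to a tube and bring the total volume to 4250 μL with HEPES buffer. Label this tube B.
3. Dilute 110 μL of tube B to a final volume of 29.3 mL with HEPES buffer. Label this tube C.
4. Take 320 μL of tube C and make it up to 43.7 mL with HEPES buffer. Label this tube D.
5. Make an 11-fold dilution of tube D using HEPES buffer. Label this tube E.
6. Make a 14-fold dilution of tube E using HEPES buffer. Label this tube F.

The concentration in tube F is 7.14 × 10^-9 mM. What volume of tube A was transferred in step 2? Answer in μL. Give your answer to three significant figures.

Step 1: 8-fold → factor 8
Step 2: v brought to 4250 μL → factor = 4250 μL/v
Step 3: 110 μL brought to 29.3 mL → factor 29300/110 = 266.36
Step 4: 320 μL brought to 43.7 mL → factor 43700/320 = 136.56
Step 5: 11-fold → factor 11
Step 6: 14-fold → factor 14
Product of known-step factors = 4.4814 × 10^7
Overall factor = 8.00 mM / (7.14 × 10^-9 mM) = 1.1204 × 10^9
Step-2 factor = 1.1204 × 10^9 / 4.4814 × 10^7 = 25.002
v = 4250 μL / 25.002 = 170 μL

170 μL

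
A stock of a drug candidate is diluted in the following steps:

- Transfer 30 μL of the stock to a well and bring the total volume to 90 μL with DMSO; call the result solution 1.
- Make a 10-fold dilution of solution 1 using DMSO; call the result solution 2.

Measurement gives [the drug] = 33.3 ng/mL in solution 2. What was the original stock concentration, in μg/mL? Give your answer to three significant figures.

0.999 μg/mL

Step 1: 30 μL brought to 90 μL → factor 90/30 = 3
Step 2: 10-fold → factor 10
Overall dilution factor = 3 × 10 = 30
Stock = 33.3 ng/mL × 30 = 999.0 ng/mL = 0.999 μg/mL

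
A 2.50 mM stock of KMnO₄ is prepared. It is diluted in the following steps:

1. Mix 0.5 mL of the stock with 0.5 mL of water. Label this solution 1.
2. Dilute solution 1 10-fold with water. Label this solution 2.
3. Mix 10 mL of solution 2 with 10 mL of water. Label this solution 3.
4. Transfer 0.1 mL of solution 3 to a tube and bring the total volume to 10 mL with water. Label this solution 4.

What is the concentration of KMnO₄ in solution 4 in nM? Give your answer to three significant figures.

Step 1: 0.5 mL + 0.5 mL = 1 mL total → factor 1/0.5 = 2
Step 2: 10-fold → factor 10
Step 3: 10 mL + 10 mL = 20 mL total → factor 20/10 = 2
Step 4: 0.1 mL brought to 10 mL → factor 10/0.1 = 100
Overall dilution factor = 2 × 10 × 2 × 100 = 4000
Final = 2.50 mM / 4000 = 0.0006250 mM = 625 nM

625 nM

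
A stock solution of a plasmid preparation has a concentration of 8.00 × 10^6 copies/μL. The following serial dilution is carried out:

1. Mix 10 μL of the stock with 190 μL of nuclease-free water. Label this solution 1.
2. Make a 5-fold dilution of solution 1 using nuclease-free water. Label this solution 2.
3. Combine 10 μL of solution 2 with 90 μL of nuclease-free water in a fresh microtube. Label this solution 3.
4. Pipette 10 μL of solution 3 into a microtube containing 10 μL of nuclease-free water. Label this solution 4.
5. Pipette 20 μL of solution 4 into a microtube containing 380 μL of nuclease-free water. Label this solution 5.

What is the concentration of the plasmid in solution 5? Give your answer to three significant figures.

200 copies/μL

Step 1: 10 μL + 190 μL = 200 μL total → factor 200/10 = 20
Step 2: 5-fold → factor 5
Step 3: 10 μL + 90 μL = 100 μL total → factor 100/10 = 10
Step 4: 10 μL + 10 μL = 20 μL total → factor 20/10 = 2
Step 5: 20 μL + 380 μL = 400 μL total → factor 400/20 = 20
Overall dilution factor = 20 × 5 × 10 × 2 × 20 = 40000
Final = 8.00 × 10^6 copies/μL / 40000 = 200 copies/μL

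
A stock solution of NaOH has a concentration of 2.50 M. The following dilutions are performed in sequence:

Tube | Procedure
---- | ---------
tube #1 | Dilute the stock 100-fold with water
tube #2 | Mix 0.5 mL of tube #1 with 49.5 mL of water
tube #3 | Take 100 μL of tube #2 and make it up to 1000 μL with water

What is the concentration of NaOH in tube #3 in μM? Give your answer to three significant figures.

25.0 μM

Step 1: 100-fold → factor 100
Step 2: 0.5 mL + 49.5 mL = 50 mL total → factor 50/0.5 = 100
Step 3: 100 μL brought to 1000 μL → factor 1000/100 = 10
Overall dilution factor = 100 × 100 × 10 = 1 × 10^5
Final = 2.50 M / 1 × 10^5 = 2.500 × 10^-5 M = 25.0 μM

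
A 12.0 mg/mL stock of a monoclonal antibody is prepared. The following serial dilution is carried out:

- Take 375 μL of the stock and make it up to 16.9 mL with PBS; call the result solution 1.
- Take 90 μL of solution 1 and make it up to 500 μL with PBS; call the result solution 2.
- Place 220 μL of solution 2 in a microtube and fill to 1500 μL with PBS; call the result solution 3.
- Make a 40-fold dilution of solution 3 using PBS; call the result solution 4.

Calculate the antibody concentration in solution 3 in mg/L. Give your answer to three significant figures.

7.03 mg/L

Step 1: 375 μL brought to 16.9 mL → factor 16900/375 = 45.067
Step 2: 90 μL brought to 500 μL → factor 500/90 = 5.5556
Step 3: 220 μL brought to 1500 μL → factor 1500/220 = 6.8182
Dilution factor through solution 3 = 45.067 × 5.5556 × 6.8182 = 1707.1
[solution 3] = 12.0 mg/mL / 1707.1 = 0.007030 mg/mL = 7.03 mg/L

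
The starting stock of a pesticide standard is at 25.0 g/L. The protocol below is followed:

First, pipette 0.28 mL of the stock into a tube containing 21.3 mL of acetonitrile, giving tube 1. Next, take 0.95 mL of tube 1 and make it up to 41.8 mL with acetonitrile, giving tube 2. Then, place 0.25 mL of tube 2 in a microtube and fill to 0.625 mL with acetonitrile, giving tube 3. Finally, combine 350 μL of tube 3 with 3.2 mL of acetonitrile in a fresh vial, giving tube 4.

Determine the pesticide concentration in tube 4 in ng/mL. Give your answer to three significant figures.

Step 1: 0.28 mL + 21.3 mL = 21.58 mL total → factor 21.58/0.28 = 77.071
Step 2: 0.95 mL brought to 41.8 mL → factor 41.8/0.95 = 44
Step 3: 0.25 mL brought to 0.625 mL → factor 0.625/0.25 = 2.5
Step 4: 350 μL + 3.2 mL = 3550 μL total → factor 3550/350 = 10.143
Overall dilution factor = 77.071 × 44 × 2.5 × 10.143 = 85990
Final = 25.0 g/L / 85990 = 0.0002907 g/L = 291 ng/mL

291 ng/mL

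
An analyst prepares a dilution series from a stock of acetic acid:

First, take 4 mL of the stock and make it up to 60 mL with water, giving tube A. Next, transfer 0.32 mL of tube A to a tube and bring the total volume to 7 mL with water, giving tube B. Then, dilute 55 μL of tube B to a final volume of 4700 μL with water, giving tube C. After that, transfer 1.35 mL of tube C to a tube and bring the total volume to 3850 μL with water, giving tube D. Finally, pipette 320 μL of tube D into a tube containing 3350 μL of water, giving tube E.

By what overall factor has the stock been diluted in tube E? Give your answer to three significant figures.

Step 1: 4 mL brought to 60 mL → factor 60/4 = 15
Step 2: 0.32 mL brought to 7 mL → factor 7/0.32 = 21.875
Step 3: 55 μL brought to 4700 μL → factor 4700/55 = 85.455
Step 4: 1.35 mL brought to 3850 μL → factor 3.85/1.35 = 2.8519
Step 5: 320 μL + 3350 μL = 3670 μL total → factor 3670/320 = 11.469
Overall dilution factor = 15 × 21.875 × 85.455 × 2.8519 × 11.469 = 9.171 × 10^5

9.17 × 10^5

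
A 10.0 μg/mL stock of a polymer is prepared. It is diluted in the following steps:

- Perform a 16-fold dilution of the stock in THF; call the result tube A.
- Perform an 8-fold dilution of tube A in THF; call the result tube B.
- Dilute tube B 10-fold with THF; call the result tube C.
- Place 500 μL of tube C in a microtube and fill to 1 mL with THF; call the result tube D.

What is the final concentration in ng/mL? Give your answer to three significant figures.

3.91 ng/mL

Step 1: 16-fold → factor 16
Step 2: 8-fold → factor 8
Step 3: 10-fold → factor 10
Step 4: 500 μL brought to 1 mL → factor 1000/500 = 2
Overall dilution factor = 16 × 8 × 10 × 2 = 2560
Final = 10.0 μg/mL / 2560 = 0.003906 μg/mL = 3.91 ng/mL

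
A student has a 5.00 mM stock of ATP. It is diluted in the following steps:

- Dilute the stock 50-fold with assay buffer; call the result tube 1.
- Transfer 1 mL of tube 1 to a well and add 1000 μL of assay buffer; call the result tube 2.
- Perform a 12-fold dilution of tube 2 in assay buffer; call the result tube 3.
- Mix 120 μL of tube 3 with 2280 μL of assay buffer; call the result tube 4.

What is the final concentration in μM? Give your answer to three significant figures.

0.208 μM

Step 1: 50-fold → factor 50
Step 2: 1 mL + 1000 μL = 2 mL total → factor 2/1 = 2
Step 3: 12-fold → factor 12
Step 4: 120 μL + 2280 μL = 2400 μL total → factor 2400/120 = 20
Overall dilution factor = 50 × 2 × 12 × 20 = 24000
Final = 5.00 mM / 24000 = 0.0002083 mM = 0.208 μM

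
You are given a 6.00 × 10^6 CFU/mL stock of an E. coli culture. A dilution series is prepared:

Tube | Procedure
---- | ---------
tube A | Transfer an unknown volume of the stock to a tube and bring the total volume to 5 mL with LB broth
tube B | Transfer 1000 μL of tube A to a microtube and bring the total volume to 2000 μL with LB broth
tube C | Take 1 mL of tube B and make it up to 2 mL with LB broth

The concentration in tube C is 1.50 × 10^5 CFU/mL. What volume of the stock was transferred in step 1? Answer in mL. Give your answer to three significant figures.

Step 1: v brought to 5 mL → factor = 5 mL/v
Step 2: 1000 μL brought to 2000 μL → factor 2000/1000 = 2
Step 3: 1 mL brought to 2 mL → factor 2/1 = 2
Product of known-step factors = 4
Overall factor = 6.00 × 10^6 CFU/mL / (1.50 × 10^5 CFU/mL) = 40
Step-1 factor = 40 / 4 = 10
v = 5 mL / 10 = 0.500 mL

0.500 mL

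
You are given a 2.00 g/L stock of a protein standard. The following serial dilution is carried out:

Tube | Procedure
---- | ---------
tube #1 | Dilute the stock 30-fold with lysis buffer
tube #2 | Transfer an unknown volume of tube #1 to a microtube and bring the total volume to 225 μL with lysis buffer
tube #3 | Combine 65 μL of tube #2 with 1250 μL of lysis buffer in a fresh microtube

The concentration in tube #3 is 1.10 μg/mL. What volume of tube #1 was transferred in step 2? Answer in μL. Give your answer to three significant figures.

Step 1: 30-fold → factor 30
Step 2: v brought to 225 μL → factor = 225 μL/v
Step 3: 65 μL + 1250 μL = 1315 μL total → factor 1315/65 = 20.231
Product of known-step factors = 606.92
Overall factor = 2.00 g/L / (1.10 μg/mL) = 1818.2
Step-2 factor = 1818.2 / 606.92 = 2.9957
v = 225 μL / 2.9957 = 75.1 μL

75.1 μL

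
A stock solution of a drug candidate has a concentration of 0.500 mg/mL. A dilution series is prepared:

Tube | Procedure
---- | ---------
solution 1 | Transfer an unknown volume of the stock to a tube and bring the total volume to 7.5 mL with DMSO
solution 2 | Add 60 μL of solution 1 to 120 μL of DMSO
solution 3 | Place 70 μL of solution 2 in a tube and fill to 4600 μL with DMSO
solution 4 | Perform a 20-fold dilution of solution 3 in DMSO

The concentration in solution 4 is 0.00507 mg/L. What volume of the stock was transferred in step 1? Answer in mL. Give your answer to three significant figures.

0.300 mL

Step 1: v brought to 7.5 mL → factor = 7.5 mL/v
Step 2: 60 μL + 120 μL = 180 μL total → factor 180/60 = 3
Step 3: 70 μL brought to 4600 μL → factor 4600/70 = 65.714
Step 4: 20-fold → factor 20
Product of known-step factors = 3942.9
Overall factor = 0.500 mg/mL / (0.00507 mg/L) = 98619
Step-1 factor = 98619 / 3942.9 = 25.012
v = 7.5 mL / 25.012 = 0.300 mL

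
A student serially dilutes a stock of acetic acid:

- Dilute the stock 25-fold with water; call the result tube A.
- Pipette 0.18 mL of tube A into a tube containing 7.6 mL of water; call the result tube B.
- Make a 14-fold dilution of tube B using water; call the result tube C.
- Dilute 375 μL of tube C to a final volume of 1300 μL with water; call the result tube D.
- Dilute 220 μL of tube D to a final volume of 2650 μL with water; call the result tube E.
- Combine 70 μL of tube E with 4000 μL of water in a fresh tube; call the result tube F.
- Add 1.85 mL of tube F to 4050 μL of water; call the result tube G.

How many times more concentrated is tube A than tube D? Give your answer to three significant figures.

Step 1: 25-fold → factor 25
Step 2: 0.18 mL + 7.6 mL = 7.78 mL total → factor 7.78/0.18 = 43.222
Step 3: 14-fold → factor 14
Step 4: 375 μL brought to 1300 μL → factor 1300/375 = 3.4667
Dilution factor to tube A = 25; to tube D = 52443
[tube A]/[tube D] = (factor to tube D)/(factor to tube A) = 52443/25 = 2.10 × 10^3

2.10 × 10^3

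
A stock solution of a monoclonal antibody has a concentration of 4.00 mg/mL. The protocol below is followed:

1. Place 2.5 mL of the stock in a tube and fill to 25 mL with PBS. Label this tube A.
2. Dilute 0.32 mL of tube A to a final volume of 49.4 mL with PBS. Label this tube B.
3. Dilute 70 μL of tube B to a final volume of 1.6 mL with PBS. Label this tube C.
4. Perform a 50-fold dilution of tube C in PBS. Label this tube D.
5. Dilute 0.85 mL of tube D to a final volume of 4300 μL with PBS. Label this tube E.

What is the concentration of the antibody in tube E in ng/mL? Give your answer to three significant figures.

Step 1: 2.5 mL brought to 25 mL → factor 25/2.5 = 10
Step 2: 0.32 mL brought to 49.4 mL → factor 49.4/0.32 = 154.38
Step 3: 70 μL brought to 1.6 mL → factor 1600/70 = 22.857
Step 4: 50-fold → factor 50
Step 5: 0.85 mL brought to 4300 μL → factor 4.3/0.85 = 5.0588
Overall dilution factor = 10 × 154.38 × 22.857 × 50 × 5.0588 = 8.9252 × 10^6
Final = 4.00 mg/mL / 8.9252 × 10^6 = 4.482 × 10^-7 mg/mL = 0.448 ng/mL

0.448 ng/mL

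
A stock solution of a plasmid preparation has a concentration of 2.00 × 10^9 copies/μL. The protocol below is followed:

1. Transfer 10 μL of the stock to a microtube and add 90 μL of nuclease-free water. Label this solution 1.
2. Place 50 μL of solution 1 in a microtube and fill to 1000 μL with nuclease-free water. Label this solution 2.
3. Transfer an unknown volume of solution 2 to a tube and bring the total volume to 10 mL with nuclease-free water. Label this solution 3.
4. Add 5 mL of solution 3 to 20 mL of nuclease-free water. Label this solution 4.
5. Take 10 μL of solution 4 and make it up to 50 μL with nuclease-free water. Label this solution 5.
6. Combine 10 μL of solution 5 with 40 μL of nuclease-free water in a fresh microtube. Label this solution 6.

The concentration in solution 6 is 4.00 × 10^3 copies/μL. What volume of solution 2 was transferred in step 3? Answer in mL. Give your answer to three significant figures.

Step 1: 10 μL + 90 μL = 100 μL total → factor 100/10 = 10
Step 2: 50 μL brought to 1000 μL → factor 1000/50 = 20
Step 3: v brought to 10 mL → factor = 10 mL/v
Step 4: 5 mL + 20 mL = 25 mL total → factor 25/5 = 5
Step 5: 10 μL brought to 50 μL → factor 50/10 = 5
Step 6: 10 μL + 40 μL = 50 μL total → factor 50/10 = 5
Product of known-step factors = 25000
Overall factor = 2.00 × 10^9 copies/μL / (4.00 × 10^3 copies/μL) = 5 × 10^5
Step-3 factor = 5 × 10^5 / 25000 = 20
v = 10 mL / 20 = 0.500 mL

0.500 mL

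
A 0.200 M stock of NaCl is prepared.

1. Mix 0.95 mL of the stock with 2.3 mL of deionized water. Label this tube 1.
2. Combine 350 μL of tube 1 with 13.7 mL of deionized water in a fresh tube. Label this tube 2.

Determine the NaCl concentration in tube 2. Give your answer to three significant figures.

Step 1: 0.95 mL + 2.3 mL = 3.25 mL total → factor 3.25/0.95 = 3.4211
Step 2: 350 μL + 13.7 mL = 14050 μL total → factor 14050/350 = 40.143
Overall dilution factor = 3.4211 × 40.143 = 137.33
Final = 0.200 M / 137.33 = 0.00146 M

0.00146 M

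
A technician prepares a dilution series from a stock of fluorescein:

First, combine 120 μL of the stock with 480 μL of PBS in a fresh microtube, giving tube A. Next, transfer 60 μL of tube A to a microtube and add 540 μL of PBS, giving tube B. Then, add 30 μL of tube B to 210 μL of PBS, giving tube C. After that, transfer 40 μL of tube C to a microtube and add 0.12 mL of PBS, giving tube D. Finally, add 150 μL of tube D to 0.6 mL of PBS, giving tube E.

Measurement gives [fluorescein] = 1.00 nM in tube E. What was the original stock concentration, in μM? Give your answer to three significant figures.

8.00 μM

Step 1: 120 μL + 480 μL = 600 μL total → factor 600/120 = 5
Step 2: 60 μL + 540 μL = 600 μL total → factor 600/60 = 10
Step 3: 30 μL + 210 μL = 240 μL total → factor 240/30 = 8
Step 4: 40 μL + 0.12 mL = 160 μL total → factor 160/40 = 4
Step 5: 150 μL + 0.6 mL = 750 μL total → factor 750/150 = 5
Overall dilution factor = 5 × 10 × 8 × 4 × 5 = 8000
Stock = 1.00 nM × 8000 = 8000 nM = 8.00 μM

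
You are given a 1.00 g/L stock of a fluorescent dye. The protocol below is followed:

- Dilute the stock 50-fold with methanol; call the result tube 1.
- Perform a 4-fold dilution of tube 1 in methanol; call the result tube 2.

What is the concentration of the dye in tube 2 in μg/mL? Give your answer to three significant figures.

5.00 μg/mL

Step 1: 50-fold → factor 50
Step 2: 4-fold → factor 4
Overall dilution factor = 50 × 4 = 200
Final = 1.00 g/L / 200 = 0.005000 g/L = 5.00 μg/mL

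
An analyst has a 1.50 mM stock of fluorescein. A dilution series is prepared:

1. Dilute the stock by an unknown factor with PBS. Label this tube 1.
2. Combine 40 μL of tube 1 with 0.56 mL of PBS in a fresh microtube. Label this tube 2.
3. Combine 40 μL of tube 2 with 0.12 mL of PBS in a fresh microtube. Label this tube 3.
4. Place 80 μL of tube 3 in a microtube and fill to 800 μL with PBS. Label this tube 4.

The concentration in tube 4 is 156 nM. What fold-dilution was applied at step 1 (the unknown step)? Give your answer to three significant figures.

Step 1: unknown factor x
Step 2: 40 μL + 0.56 mL = 600 μL total → factor 600/40 = 15
Step 3: 40 μL + 0.12 mL = 160 μL total → factor 160/40 = 4
Step 4: 80 μL brought to 800 μL → factor 800/80 = 10
Product of known-step factors = 600
Overall factor = 1.50 mM / (156 nM) = 9615.4
x = 9615.4 / 600 = 16.0

16.0-fold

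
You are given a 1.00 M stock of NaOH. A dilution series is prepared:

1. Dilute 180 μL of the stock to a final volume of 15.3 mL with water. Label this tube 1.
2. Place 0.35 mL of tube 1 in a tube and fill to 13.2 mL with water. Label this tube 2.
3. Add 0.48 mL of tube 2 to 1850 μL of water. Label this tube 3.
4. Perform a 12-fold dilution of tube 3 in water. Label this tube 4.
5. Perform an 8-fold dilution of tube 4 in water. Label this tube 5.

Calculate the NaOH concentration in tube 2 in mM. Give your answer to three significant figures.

0.312 mM

Step 1: 180 μL brought to 15.3 mL → factor 15300/180 = 85
Step 2: 0.35 mL brought to 13.2 mL → factor 13.2/0.35 = 37.714
Dilution factor through tube 2 = 85 × 37.714 = 3205.7
[tube 2] = 1.00 M / 3205.7 = 0.0003119 M = 0.312 mM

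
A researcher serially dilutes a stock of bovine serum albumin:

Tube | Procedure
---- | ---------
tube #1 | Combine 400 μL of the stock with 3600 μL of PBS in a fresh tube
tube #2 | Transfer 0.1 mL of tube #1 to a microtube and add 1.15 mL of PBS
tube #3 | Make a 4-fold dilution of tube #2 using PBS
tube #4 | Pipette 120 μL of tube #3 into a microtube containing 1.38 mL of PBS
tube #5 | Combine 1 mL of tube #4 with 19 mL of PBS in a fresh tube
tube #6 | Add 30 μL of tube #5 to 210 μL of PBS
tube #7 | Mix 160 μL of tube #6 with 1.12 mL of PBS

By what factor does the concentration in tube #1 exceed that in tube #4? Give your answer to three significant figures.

625

Step 1: 400 μL + 3600 μL = 4000 μL total → factor 4000/400 = 10
Step 2: 0.1 mL + 1.15 mL = 1.25 mL total → factor 1.25/0.1 = 12.5
Step 3: 4-fold → factor 4
Step 4: 120 μL + 1.38 mL = 1500 μL total → factor 1500/120 = 12.5
Dilution factor to tube #1 = 10; to tube #4 = 6250
[tube #1]/[tube #4] = (factor to tube #4)/(factor to tube #1) = 6250/10 = 625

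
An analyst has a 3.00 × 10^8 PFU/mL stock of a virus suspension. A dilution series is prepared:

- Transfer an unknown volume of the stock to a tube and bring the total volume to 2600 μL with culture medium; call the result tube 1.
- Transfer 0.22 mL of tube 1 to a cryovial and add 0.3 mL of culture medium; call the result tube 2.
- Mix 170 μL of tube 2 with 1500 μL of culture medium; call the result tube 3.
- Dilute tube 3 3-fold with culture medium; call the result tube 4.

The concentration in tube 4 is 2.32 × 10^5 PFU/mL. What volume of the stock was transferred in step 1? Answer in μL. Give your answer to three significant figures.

140 μL

Step 1: v brought to 2600 μL → factor = 2600 μL/v
Step 2: 0.22 mL + 0.3 mL = 0.52 mL total → factor 0.52/0.22 = 2.3636
Step 3: 170 μL + 1500 μL = 1670 μL total → factor 1670/170 = 9.8235
Step 4: 3-fold → factor 3
Product of known-step factors = 69.658
Overall factor = 3.00 × 10^8 PFU/mL / (2.32 × 10^5 PFU/mL) = 1293.1
Step-1 factor = 1293.1 / 69.658 = 18.564
v = 2600 μL / 18.564 = 140 μL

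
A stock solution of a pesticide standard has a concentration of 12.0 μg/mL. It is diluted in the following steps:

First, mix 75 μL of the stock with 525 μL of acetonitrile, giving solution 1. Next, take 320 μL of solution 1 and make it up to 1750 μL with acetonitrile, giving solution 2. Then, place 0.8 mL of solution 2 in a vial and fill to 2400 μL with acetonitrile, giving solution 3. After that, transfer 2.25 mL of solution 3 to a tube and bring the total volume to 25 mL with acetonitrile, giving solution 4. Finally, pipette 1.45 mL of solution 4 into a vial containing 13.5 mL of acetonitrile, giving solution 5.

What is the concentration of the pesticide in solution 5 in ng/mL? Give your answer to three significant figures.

0.798 ng/mL

Step 1: 75 μL + 525 μL = 600 μL total → factor 600/75 = 8
Step 2: 320 μL brought to 1750 μL → factor 1750/320 = 5.4688
Step 3: 0.8 mL brought to 2400 μL → factor 2.4/0.8 = 3
Step 4: 2.25 mL brought to 25 mL → factor 25/2.25 = 11.111
Step 5: 1.45 mL + 13.5 mL = 14.95 mL total → factor 14.95/1.45 = 10.31
Overall dilution factor = 8 × 5.4688 × 3 × 11.111 × 10.31 = 15036
Final = 12.0 μg/mL / 15036 = 0.0007981 μg/mL = 0.798 ng/mL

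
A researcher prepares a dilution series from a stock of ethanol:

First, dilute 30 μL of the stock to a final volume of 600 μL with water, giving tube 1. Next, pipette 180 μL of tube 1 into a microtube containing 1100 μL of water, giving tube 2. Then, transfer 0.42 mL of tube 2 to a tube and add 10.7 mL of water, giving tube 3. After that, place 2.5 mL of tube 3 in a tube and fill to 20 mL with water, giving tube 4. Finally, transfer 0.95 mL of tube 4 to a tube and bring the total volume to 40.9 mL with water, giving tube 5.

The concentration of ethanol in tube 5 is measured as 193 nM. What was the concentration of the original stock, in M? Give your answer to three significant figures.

Step 1: 30 μL brought to 600 μL → factor 600/30 = 20
Step 2: 180 μL + 1100 μL = 1280 μL total → factor 1280/180 = 7.1111
Step 3: 0.42 mL + 10.7 mL = 11.12 mL total → factor 11.12/0.42 = 26.476
Step 4: 2.5 mL brought to 20 mL → factor 20/2.5 = 8
Step 5: 0.95 mL brought to 40.9 mL → factor 40.9/0.95 = 43.053
Overall dilution factor = 20 × 7.1111 × 26.476 × 8 × 43.053 = 1.2969 × 10^6
Stock = 193 nM × 1.2969 × 10^6 = 2.503 × 10^8 nM = 0.250 M

0.250 M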